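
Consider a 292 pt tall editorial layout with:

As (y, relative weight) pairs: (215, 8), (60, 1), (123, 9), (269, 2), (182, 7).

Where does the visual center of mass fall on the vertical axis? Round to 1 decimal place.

y ≈ 174.0

Weights sum to 8 + 1 + 9 + 2 + 7 = 27.
y-moment: 8·215 + 1·60 + 9·123 + 2·269 + 7·182 = 4699; centroid 4699/27 ≈ 174.04.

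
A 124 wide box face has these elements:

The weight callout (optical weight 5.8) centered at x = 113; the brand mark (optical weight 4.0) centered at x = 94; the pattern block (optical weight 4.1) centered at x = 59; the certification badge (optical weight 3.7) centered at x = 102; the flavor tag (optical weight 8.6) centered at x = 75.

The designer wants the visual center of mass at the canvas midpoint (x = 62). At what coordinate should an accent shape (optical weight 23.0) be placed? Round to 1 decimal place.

After adding the accent shape, total weight = 5.8 + 4.0 + 4.1 + 3.7 + 8.6 + 23.0 = 49.2.
x: need Σw·x = 49.2·62 = 3050.4. Existing = 5.8·113 + 4.0·94 + 4.1·59 + 3.7·102 + 8.6·75 = 2295.7. Remainder 754.7 / 23.0 ≈ 32.81.

x ≈ 32.8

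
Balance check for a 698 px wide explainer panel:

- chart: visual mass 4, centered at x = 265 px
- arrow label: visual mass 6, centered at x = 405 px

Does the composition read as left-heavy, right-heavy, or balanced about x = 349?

Σw = 4 + 6 = 10.
x-moment: 4·265 + 6·405 = 3490; centroid 3490/10 ≈ 349.00.
The centroid 349.00 matches the midline at 349, so the layout is balanced.

balanced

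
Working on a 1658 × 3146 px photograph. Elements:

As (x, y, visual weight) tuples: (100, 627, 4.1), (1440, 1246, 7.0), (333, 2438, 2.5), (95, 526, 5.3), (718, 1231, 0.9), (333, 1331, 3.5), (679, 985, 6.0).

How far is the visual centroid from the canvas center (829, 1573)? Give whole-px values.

≈ 535 px

Σw = 4.1 + 7.0 + 2.5 + 5.3 + 0.9 + 3.5 + 6.0 = 29.3.
Σw·x = 17711.7; x̄ = 17711.7/29.3 ≈ 604.49.
y: moment 31851.9 / weight 29.3 ≈ 1087.10
Relative to (829, 1573): Δ = (-224.51, -485.90); |Δ| = √(-224.51² + -485.90²) ≈ 535.26.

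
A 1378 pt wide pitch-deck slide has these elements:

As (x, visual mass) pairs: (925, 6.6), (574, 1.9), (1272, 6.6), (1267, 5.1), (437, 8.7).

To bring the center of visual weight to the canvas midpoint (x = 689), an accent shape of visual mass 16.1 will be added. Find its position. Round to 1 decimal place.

x ≈ 319.9

New total weight: (6.6 + 1.9 + 6.6 + 5.1 + 8.7) + 16.1 = 45.0.
x: need Σw·x = 45.0·689 = 31005.0. Existing = 6.6·925 + 1.9·574 + 6.6·1272 + 5.1·1267 + 8.7·437 = 25854.4. Remainder 5150.6 / 16.1 ≈ 319.91.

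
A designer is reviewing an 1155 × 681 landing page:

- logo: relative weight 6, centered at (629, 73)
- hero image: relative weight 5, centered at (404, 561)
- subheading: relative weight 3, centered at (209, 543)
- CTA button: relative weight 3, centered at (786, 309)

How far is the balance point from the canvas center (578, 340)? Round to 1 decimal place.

≈ 61.6

Weights sum to 6 + 5 + 3 + 3 = 17.
x: (6·629 + 5·404 + 3·209 + 3·786) / 17 = 8779 / 17 ≈ 516.41
y: (6·73 + 5·561 + 3·543 + 3·309) / 17 = 5799 / 17 ≈ 341.12
Offset from (578, 340): Δx ≈ -61.59, Δy ≈ 1.12; distance = √(Δx² + Δy²) ≈ 61.60.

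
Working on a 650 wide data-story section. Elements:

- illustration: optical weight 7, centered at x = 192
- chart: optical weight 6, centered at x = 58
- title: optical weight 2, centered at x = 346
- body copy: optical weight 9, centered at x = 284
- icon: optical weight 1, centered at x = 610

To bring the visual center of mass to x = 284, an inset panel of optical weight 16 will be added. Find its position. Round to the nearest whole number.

New total weight: (7 + 6 + 2 + 9 + 1) + 16 = 41.
x: need Σw·x = 41·284 = 11644. Existing = 7·192 + 6·58 + 2·346 + 9·284 + 1·610 = 5550. Remainder 6094 / 16 ≈ 380.88.

x ≈ 381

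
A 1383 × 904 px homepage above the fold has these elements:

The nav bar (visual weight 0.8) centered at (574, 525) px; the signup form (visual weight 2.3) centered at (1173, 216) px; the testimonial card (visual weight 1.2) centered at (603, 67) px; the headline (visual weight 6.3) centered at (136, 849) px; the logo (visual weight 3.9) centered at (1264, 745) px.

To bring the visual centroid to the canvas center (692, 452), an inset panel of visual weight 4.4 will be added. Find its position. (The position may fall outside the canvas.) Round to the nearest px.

(775, -161)

New total weight: (0.8 + 2.3 + 1.2 + 6.3 + 3.9) + 4.4 = 18.9.
x: target moment 18.9×692 = 13078.8; current 0.8·574 + 2.3·1173 + 1.2·603 + 6.3·136 + 3.9·1264 = 9667.1; the inset panel supplies 3411.7, so x = 3411.7/4.4 ≈ 775.39.
y: target moment 18.9×452 = 8542.8; current 0.8·525 + 2.3·216 + 1.2·67 + 6.3·849 + 3.9·745 = 9251.4; the inset panel supplies -708.6, so y = -708.6/4.4 ≈ -161.05.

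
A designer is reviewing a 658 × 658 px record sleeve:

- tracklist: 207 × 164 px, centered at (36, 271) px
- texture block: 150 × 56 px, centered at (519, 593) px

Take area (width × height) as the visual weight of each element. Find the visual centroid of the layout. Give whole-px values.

Areas: tracklist 207·164 = 33948, texture block 150·56 = 8400. Total weight = 42348.
x-moment: 33948·36 + 8400·519 = 5581728; centroid 5581728/42348 ≈ 131.81.
y-moment: 33948·271 + 8400·593 = 14181108; centroid 14181108/42348 ≈ 334.87.

(132, 335)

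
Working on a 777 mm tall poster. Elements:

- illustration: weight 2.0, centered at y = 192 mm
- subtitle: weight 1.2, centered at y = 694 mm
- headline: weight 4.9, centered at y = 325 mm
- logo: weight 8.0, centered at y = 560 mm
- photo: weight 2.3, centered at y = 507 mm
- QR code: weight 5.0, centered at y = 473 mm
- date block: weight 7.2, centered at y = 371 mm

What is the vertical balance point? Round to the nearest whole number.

y ≈ 441

Weights sum to 2.0 + 1.2 + 4.9 + 8.0 + 2.3 + 5.0 + 7.2 = 30.6.
Σw·y = 2.0·192 + 1.2·694 + 4.9·325 + 8.0·560 + 2.3·507 + 5.0·473 + 7.2·371 = 13491.6, so ȳ = 13491.6/30.6 ≈ 440.90.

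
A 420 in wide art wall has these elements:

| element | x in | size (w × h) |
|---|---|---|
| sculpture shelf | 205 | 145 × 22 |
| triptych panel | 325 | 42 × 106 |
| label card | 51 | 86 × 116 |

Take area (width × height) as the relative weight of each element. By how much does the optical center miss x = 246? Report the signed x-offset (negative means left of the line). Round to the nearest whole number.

Areas → weights: sculpture shelf 145·22 = 3190, triptych panel 42·106 = 4452, label card 86·116 = 9976; Σw = 17618.
x: (3190·205 + 4452·325 + 9976·51) / 17618 = 2609626 / 17618 ≈ 148.12
Against x = 246, that's 148.12 − 246 = -97.88.

≈ -98 in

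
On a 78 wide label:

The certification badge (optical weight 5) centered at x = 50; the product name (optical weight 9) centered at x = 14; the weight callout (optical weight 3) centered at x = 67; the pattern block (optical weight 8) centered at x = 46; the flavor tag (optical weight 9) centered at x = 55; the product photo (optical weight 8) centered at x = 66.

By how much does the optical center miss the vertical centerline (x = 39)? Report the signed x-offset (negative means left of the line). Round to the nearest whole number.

≈ 8

Total weight = 5 + 9 + 3 + 8 + 9 + 8 = 42.
Σw·x = 1968; x̄ = 1968/42 ≈ 46.86.
Against x = 39, that's 46.86 − 39 = 7.86.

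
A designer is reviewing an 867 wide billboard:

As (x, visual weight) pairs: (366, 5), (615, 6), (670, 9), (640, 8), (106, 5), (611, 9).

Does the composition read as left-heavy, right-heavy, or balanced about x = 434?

Weights sum to 5 + 6 + 9 + 8 + 5 + 9 = 42.
Σw·x = 22699; x̄ = 22699/42 ≈ 540.45.
540.5 lies right of the midline 434, so the layout is right-heavy.

right-heavy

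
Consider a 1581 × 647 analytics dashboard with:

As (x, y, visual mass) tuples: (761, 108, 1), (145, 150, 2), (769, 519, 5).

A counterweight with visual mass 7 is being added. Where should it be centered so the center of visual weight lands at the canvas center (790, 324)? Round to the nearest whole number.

With the counterweight, Σw becomes 1 + 2 + 5 + 7 = 15.
x: target moment 15×790 = 11850; current 1·761 + 2·145 + 5·769 = 4896; the counterweight supplies 6954, so x = 6954/7 ≈ 993.43.
y: target moment 15×324 = 4860; current 1·108 + 2·150 + 5·519 = 3003; the counterweight supplies 1857, so y = 1857/7 ≈ 265.29.

(993, 265)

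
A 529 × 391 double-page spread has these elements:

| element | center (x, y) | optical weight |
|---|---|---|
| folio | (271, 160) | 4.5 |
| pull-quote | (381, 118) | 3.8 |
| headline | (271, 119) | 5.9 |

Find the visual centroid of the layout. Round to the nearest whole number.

Weights sum to 4.5 + 3.8 + 5.9 = 14.2.
x: (4.5·271 + 3.8·381 + 5.9·271) / 14.2 = 4266.2 / 14.2 ≈ 300.44
y: (4.5·160 + 3.8·118 + 5.9·119) / 14.2 = 1870.5 / 14.2 ≈ 131.73

(300, 132)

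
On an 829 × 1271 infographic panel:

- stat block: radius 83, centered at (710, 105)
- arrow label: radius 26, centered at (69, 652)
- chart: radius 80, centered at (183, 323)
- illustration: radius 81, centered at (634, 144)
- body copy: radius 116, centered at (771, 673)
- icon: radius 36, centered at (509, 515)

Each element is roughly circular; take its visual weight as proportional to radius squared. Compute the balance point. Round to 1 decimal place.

(603.9, 394.0)

r² weights: stat block 83² = 6889, arrow label 26² = 676, chart 80² = 6400, illustration 81² = 6561, body copy 116² = 13456, icon 36² = 1296. Total = 35278.
x-moment: 6889·710 + 676·69 + 6400·183 + 6561·634 + 13456·771 + 1296·509 = 21302948; centroid 21302948/35278 ≈ 603.86.
y-moment: 6889·105 + 676·652 + 6400·323 + 6561·144 + 13456·673 + 1296·515 = 13899409; centroid 13899409/35278 ≈ 394.00.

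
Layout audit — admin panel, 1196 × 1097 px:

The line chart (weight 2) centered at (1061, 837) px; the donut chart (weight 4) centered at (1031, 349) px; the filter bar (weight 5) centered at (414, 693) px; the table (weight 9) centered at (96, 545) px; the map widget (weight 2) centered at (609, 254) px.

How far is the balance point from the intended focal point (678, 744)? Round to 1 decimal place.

≈ 287.3 px

Total weight = 2 + 4 + 5 + 9 + 2 = 22.
x-moment: 2·1061 + 4·1031 + 5·414 + 9·96 + 2·609 = 10398; centroid 10398/22 ≈ 472.64.
y-moment: 2·837 + 4·349 + 5·693 + 9·545 + 2·254 = 11948; centroid 11948/22 ≈ 543.09.
Offset from (678, 744): Δx ≈ -205.36, Δy ≈ -200.91; distance = √(Δx² + Δy²) ≈ 287.30.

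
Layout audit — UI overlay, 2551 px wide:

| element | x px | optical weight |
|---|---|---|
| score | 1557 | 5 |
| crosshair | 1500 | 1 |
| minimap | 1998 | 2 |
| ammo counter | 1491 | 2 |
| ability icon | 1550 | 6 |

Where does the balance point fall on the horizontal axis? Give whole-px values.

Total weight = 5 + 1 + 2 + 2 + 6 = 16.
x-moment: 5·1557 + 1·1500 + 2·1998 + 2·1491 + 6·1550 = 25563; centroid 25563/16 ≈ 1597.69.

x ≈ 1598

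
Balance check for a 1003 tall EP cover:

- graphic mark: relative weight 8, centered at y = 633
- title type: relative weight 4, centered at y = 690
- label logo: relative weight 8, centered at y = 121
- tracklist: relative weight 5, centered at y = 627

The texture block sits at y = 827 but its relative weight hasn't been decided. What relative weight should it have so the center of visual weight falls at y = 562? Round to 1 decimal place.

Fixed elements: Σw = 8 + 4 + 8 + 5 = 25, Σw·y = 8·633 + 4·690 + 8·121 + 5·627 = 11927.
Balance at y = 562 requires (11927 + w·827) / (25 + w) = 562.
So w = (562·25 − 11927)/(827 − 562) = 2123/265 ≈ 8.01.

w ≈ 8.0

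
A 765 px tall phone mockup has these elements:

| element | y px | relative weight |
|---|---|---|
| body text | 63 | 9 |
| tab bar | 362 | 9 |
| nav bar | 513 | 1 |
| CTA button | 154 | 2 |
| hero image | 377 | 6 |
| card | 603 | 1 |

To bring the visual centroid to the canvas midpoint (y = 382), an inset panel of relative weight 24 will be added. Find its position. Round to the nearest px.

New total weight: (9 + 9 + 1 + 2 + 6 + 1) + 24 = 52.
y: need Σw·y = 52·382 = 19864. Existing = 9·63 + 9·362 + 1·513 + 2·154 + 6·377 + 1·603 = 7511. Remainder 12353 / 24 ≈ 514.71.

y ≈ 515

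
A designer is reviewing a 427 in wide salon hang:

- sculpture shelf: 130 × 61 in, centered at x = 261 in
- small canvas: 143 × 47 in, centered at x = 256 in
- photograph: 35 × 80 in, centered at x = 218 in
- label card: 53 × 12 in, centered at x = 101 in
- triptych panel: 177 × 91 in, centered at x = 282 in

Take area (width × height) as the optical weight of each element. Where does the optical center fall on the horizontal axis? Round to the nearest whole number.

Taking area as weight: sculpture shelf 130·61 = 7930, small canvas 143·47 = 6721, photograph 35·80 = 2800, label card 53·12 = 636, triptych panel 177·91 = 16107. Sum 34194.
Σw·x = 7930·261 + 6721·256 + 2800·218 + 636·101 + 16107·282 = 9007116, so x̄ = 9007116/34194 ≈ 263.41.

x ≈ 263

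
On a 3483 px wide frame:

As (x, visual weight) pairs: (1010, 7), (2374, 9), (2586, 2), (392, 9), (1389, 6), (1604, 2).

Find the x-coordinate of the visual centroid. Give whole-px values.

x ≈ 1391

Total weight = 7 + 9 + 2 + 9 + 6 + 2 = 35.
Σw·x = 7·1010 + 9·2374 + 2·2586 + 9·392 + 6·1389 + 2·1604 = 48678, so x̄ = 48678/35 ≈ 1390.80.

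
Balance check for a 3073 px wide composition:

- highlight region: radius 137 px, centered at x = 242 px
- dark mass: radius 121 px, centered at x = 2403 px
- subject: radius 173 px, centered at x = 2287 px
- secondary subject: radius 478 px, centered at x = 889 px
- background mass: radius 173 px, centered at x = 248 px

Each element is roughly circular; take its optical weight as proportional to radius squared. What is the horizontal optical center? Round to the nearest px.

Weights ∝ r²: highlight region 137² = 18769, dark mass 121² = 14641, subject 173² = 29929, secondary subject 478² = 228484, background mass 173² = 29929; Σw = 321752.
x: (18769·242 + 14641·2403 + 29929·2287 + 228484·889 + 29929·248) / 321752 = 318716712 / 321752 ≈ 990.57

x ≈ 991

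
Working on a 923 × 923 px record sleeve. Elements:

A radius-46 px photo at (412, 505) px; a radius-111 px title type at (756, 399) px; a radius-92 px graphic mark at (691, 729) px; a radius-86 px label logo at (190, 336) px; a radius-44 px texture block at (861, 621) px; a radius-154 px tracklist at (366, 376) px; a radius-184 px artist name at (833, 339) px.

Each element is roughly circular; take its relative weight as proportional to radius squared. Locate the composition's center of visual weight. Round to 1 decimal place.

(623.5, 403.5)

Weights ∝ r²: photo 46² = 2116, title type 111² = 12321, graphic mark 92² = 8464, label logo 86² = 7396, texture block 44² = 1936, tracklist 154² = 23716, artist name 184² = 33856; Σw = 89805.
x-moment: 2116·412 + 12321·756 + 8464·691 + 7396·190 + 1936·861 + 23716·366 + 33856·833 = 55989332; centroid 55989332/89805 ≈ 623.45.
y-moment: 2116·505 + 12321·399 + 8464·729 + 7396·336 + 1936·621 + 23716·376 + 33856·339 = 36236627; centroid 36236627/89805 ≈ 403.50.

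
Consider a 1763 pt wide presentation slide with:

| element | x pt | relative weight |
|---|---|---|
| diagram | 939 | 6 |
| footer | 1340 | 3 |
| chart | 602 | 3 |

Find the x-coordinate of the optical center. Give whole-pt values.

x ≈ 955

Total weight = 6 + 3 + 3 = 12.
x: (6·939 + 3·1340 + 3·602) / 12 = 11460 / 12 ≈ 955.00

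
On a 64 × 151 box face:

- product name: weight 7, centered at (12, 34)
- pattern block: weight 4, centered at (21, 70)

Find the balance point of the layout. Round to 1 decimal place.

Total weight = 7 + 4 = 11.
Σw·x = 7·12 + 4·21 = 168, so x̄ = 168/11 ≈ 15.27.
Σw·y = 7·34 + 4·70 = 518, so ȳ = 518/11 ≈ 47.09.

(15.3, 47.1)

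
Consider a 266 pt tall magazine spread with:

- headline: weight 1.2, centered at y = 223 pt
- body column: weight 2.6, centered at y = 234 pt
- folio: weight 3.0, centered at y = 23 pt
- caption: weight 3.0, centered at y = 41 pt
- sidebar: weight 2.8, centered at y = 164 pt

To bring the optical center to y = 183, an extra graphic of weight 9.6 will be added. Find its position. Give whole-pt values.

y ≈ 264

With the extra graphic, Σw becomes 1.2 + 2.6 + 3.0 + 3.0 + 2.8 + 9.6 = 22.2.
y: target moment 22.2×183 = 4062.6; current 1.2·223 + 2.6·234 + 3.0·23 + 3.0·41 + 2.8·164 = 1527.2; the extra graphic supplies 2535.4, so y = 2535.4/9.6 ≈ 264.10.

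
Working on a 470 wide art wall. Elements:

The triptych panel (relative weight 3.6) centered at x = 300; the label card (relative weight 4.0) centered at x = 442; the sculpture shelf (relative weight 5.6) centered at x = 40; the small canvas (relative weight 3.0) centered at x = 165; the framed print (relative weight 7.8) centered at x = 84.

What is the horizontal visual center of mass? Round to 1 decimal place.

Σw = 3.6 + 4.0 + 5.6 + 3.0 + 7.8 = 24.0.
x: (3.6·300 + 4.0·442 + 5.6·40 + 3.0·165 + 7.8·84) / 24.0 = 4222.2 / 24.0 ≈ 175.92

x ≈ 175.9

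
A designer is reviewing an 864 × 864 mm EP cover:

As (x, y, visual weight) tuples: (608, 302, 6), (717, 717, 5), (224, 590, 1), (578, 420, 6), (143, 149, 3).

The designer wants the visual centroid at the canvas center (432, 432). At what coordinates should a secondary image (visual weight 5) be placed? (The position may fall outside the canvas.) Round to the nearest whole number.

With the secondary image, Σw becomes 6 + 5 + 1 + 6 + 3 + 5 = 26.
x: target moment 26×432 = 11232; current 6·608 + 5·717 + 1·224 + 6·578 + 3·143 = 11354; the secondary image supplies -122, so x = -122/5 ≈ -24.40.
y: target moment 26×432 = 11232; current 6·302 + 5·717 + 1·590 + 6·420 + 3·149 = 8954; the secondary image supplies 2278, so y = 2278/5 ≈ 455.60.

(-24, 456)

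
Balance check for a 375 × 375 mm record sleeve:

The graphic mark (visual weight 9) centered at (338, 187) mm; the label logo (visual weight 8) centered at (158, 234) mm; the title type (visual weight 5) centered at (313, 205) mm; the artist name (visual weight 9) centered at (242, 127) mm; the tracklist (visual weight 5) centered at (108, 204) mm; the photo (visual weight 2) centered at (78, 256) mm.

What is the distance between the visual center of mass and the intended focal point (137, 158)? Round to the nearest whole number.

≈ 99 mm

Weights sum to 9 + 8 + 5 + 9 + 5 + 2 = 38.
Σw·x = 9·338 + 8·158 + 5·313 + 9·242 + 5·108 + 2·78 = 8745, so x̄ = 8745/38 ≈ 230.13.
Σw·y = 9·187 + 8·234 + 5·205 + 9·127 + 5·204 + 2·256 = 7255, so ȳ = 7255/38 ≈ 190.92.
Offset from (137, 158): Δx ≈ 93.13, Δy ≈ 32.92; distance = √(Δx² + Δy²) ≈ 98.78.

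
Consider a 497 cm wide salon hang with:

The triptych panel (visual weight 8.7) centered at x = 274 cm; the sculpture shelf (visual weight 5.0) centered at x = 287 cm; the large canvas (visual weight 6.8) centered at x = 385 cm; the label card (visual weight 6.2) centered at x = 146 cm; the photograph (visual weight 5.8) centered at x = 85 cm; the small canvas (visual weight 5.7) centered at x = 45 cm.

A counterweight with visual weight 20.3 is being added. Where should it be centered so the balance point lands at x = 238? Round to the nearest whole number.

With the counterweight, Σw becomes 8.7 + 5.0 + 6.8 + 6.2 + 5.8 + 5.7 + 20.3 = 58.5.
x: need Σw·x = 58.5·238 = 13923.0. Existing = 8.7·274 + 5.0·287 + 6.8·385 + 6.2·146 + 5.8·85 + 5.7·45 = 8091.5. Remainder 5831.5 / 20.3 ≈ 287.27.

x ≈ 287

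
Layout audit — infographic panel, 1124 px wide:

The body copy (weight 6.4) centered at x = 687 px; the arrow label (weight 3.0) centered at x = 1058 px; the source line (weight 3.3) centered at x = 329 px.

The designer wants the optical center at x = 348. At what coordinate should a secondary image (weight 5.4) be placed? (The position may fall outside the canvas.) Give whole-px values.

x ≈ -437

After adding the secondary image, total weight = 6.4 + 3.0 + 3.3 + 5.4 = 18.1.
x: need Σw·x = 18.1·348 = 6298.8. Existing = 6.4·687 + 3.0·1058 + 3.3·329 = 8656.5. Remainder -2357.7 / 5.4 ≈ -436.61.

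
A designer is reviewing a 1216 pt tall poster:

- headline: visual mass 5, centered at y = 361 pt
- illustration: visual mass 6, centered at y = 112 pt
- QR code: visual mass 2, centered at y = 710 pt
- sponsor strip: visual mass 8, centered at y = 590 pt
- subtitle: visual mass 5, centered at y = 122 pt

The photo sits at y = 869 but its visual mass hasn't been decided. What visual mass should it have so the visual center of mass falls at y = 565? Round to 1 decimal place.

w ≈ 18.0

Fixed elements: Σw = 5 + 6 + 2 + 8 + 5 = 26, Σw·y = 5·361 + 6·112 + 2·710 + 8·590 + 5·122 = 9227.
For the centroid to hit 565: (9227 + w·869) / (26 + w) = 565.
Solving: w = (565·26 − 9227) / (869 − 565) = 5463 / 304 ≈ 17.97.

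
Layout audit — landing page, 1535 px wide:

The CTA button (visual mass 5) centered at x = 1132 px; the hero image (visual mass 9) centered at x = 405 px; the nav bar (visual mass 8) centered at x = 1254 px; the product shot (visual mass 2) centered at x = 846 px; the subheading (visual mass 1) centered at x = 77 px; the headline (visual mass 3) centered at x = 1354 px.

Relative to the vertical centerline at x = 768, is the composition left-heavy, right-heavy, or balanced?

right-heavy

Σw = 5 + 9 + 8 + 2 + 1 + 3 = 28.
x: (5·1132 + 9·405 + 8·1254 + 2·846 + 1·77 + 3·1354) / 28 = 25168 / 28 ≈ 898.86
898.9 lies right of the midline 768, so the layout is right-heavy.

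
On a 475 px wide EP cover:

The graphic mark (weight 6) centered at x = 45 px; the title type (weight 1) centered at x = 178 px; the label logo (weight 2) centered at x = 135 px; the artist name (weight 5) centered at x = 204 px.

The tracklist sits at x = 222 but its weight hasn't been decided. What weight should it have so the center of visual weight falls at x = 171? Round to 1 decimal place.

Known weights sum to 6 + 1 + 2 + 5 = 14; their moment is 6·45 + 1·178 + 2·135 + 5·204 = 1738.
Set Σw·x/Σw = 171: (1738 + 222w) = 171·(14 + w).
Solving: w = (171·14 − 1738) / (222 − 171) = 656 / 51 ≈ 12.86.

w ≈ 12.9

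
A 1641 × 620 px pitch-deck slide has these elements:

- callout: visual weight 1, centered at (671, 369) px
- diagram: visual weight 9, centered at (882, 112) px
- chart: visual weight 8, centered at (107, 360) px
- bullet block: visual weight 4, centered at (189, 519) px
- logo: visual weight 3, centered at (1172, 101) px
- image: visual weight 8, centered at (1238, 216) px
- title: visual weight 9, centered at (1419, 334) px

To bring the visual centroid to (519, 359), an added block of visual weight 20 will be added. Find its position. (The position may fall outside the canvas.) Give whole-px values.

After adding the added block, total weight = 1 + 9 + 8 + 4 + 3 + 8 + 9 + 20 = 62.
x: target moment 62×519 = 32178; current 1·671 + 9·882 + 8·107 + 4·189 + 3·1172 + 8·1238 + 9·1419 = 36412; the added block supplies -4234, so x = -4234/20 ≈ -211.70.
y: target moment 62×359 = 22258; current 1·369 + 9·112 + 8·360 + 4·519 + 3·101 + 8·216 + 9·334 = 11370; the added block supplies 10888, so y = 10888/20 ≈ 544.40.

(-212, 544)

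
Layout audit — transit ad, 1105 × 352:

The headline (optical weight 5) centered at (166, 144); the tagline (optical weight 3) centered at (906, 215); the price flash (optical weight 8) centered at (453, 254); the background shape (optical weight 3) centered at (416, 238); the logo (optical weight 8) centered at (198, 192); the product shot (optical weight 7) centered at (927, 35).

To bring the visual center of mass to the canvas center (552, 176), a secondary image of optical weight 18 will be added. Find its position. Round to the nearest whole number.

(678, 181)

New total weight: (5 + 3 + 8 + 3 + 8 + 7) + 18 = 52.
x: target moment 52×552 = 28704; current 5·166 + 3·906 + 8·453 + 3·416 + 8·198 + 7·927 = 16493; the secondary image supplies 12211, so x = 12211/18 ≈ 678.39.
y: target moment 52×176 = 9152; current 5·144 + 3·215 + 8·254 + 3·238 + 8·192 + 7·35 = 5892; the secondary image supplies 3260, so y = 3260/18 ≈ 181.11.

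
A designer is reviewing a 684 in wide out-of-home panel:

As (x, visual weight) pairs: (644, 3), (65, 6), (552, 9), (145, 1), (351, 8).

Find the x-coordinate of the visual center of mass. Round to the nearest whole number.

x ≈ 379

Σw = 3 + 6 + 9 + 1 + 8 = 27.
x-moment: 3·644 + 6·65 + 9·552 + 1·145 + 8·351 = 10243; centroid 10243/27 ≈ 379.37.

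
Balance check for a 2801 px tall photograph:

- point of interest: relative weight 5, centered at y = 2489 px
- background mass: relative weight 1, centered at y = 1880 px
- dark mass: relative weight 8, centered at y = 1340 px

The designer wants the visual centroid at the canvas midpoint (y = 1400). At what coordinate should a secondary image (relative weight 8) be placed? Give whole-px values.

After adding the secondary image, total weight = 5 + 1 + 8 + 8 = 22.
Along y: (25045 + 8·y) / 22 = 1400 (existing moment 5·2489 + 1·1880 + 8·1340 = 25045) ⇒ y = (30800 − 25045) / 8 ≈ 719.38.

y ≈ 719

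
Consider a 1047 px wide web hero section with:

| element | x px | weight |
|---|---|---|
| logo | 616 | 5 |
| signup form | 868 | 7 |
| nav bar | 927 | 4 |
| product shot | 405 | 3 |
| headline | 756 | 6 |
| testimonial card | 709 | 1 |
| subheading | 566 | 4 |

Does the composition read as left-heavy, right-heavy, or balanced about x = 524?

right-heavy

Total weight = 5 + 7 + 4 + 3 + 6 + 1 + 4 = 30.
Σw·x = 21588; x̄ = 21588/30 ≈ 719.60.
719.6 lies right of the midline 524, so the layout is right-heavy.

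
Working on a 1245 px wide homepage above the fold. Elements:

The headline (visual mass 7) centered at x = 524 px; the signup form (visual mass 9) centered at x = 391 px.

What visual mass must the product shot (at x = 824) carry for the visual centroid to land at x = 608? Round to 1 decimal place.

Known weights sum to 7 + 9 = 16; their moment is 7·524 + 9·391 = 7187.
For the centroid to hit 608: (7187 + w·824) / (16 + w) = 608.
Rearranging, w·(824 − 608) = 608·16 − 7187 = 2541, so w ≈ 2541/216 = 11.76.

w ≈ 11.8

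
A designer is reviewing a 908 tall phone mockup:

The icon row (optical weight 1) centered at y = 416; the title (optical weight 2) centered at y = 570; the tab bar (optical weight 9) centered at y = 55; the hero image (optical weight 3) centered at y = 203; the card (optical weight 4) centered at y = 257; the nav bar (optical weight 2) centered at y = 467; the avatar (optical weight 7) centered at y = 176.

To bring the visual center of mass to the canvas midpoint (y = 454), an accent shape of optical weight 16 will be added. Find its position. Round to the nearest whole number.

New total weight: (1 + 2 + 9 + 3 + 4 + 2 + 7) + 16 = 44.
y: target moment 44×454 = 19976; current 1·416 + 2·570 + 9·55 + 3·203 + 4·257 + 2·467 + 7·176 = 5854; the accent shape supplies 14122, so y = 14122/16 ≈ 882.62.

y ≈ 883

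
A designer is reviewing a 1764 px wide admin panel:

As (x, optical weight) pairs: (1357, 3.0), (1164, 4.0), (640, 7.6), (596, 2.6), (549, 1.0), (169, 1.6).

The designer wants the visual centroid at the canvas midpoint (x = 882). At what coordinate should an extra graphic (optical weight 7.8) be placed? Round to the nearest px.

New total weight: (3.0 + 4.0 + 7.6 + 2.6 + 1.0 + 1.6) + 7.8 = 27.6.
x: need Σw·x = 27.6·882 = 24343.2. Existing = 3.0·1357 + 4.0·1164 + 7.6·640 + 2.6·596 + 1.0·549 + 1.6·169 = 15960.0. Remainder 8383.2 / 7.8 ≈ 1074.77.

x ≈ 1075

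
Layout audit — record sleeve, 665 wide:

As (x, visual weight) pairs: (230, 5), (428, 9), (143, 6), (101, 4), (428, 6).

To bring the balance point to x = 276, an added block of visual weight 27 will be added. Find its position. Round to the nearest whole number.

x ≈ 256

With the added block, Σw becomes 5 + 9 + 6 + 4 + 6 + 27 = 57.
x: need Σw·x = 57·276 = 15732. Existing = 5·230 + 9·428 + 6·143 + 4·101 + 6·428 = 8832. Remainder 6900 / 27 ≈ 255.56.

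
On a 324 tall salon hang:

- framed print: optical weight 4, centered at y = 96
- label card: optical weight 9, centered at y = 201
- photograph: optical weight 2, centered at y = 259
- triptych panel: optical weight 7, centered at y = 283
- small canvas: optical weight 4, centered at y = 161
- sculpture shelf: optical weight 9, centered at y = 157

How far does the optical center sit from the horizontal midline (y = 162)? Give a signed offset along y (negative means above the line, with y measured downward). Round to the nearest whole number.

Σw = 4 + 9 + 2 + 7 + 4 + 9 = 35.
y: (4·96 + 9·201 + 2·259 + 7·283 + 4·161 + 9·157) / 35 = 6749 / 35 ≈ 192.83
Offset from y = 162: 192.83 − 162 ≈ 30.83.

≈ 31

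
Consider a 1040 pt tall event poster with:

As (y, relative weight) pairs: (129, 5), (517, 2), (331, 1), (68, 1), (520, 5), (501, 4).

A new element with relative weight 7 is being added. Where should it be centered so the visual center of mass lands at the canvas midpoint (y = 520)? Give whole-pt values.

y ≈ 903

After adding the new element, total weight = 5 + 2 + 1 + 1 + 5 + 4 + 7 = 25.
y: need Σw·y = 25·520 = 13000. Existing = 5·129 + 2·517 + 1·331 + 1·68 + 5·520 + 4·501 = 6682. Remainder 6318 / 7 ≈ 902.57.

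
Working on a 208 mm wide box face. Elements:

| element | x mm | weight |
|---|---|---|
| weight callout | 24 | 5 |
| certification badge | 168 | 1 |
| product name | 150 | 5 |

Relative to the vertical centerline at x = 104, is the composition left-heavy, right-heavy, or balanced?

Σw = 5 + 1 + 5 = 11.
x-moment: 5·24 + 1·168 + 5·150 = 1038; centroid 1038/11 ≈ 94.36.
94.4 lies left of the midline 104, so the layout is left-heavy.

left-heavy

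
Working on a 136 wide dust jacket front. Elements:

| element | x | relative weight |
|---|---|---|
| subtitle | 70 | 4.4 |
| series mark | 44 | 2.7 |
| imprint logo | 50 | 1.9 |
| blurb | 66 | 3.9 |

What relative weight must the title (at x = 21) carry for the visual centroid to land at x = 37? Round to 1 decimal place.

Fixed elements: Σw = 4.4 + 2.7 + 1.9 + 3.9 = 12.9, Σw·x = 4.4·70 + 2.7·44 + 1.9·50 + 3.9·66 = 779.2.
For the centroid to hit 37: (779.2 + w·21) / (12.9 + w) = 37.
Rearranging, w·(21 − 37) = 37·12.9 − 779.2 = -301.9, so w ≈ -301.9/-16 = 18.87.

w ≈ 18.9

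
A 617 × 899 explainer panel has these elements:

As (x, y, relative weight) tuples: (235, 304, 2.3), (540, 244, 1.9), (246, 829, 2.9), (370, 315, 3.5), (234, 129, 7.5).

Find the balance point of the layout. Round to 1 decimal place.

Σw = 2.3 + 1.9 + 2.9 + 3.5 + 7.5 = 18.1.
x: (2.3·235 + 1.9·540 + 2.9·246 + 3.5·370 + 7.5·234) / 18.1 = 5329.9 / 18.1 ≈ 294.47
y: (2.3·304 + 1.9·244 + 2.9·829 + 3.5·315 + 7.5·129) / 18.1 = 5636.9 / 18.1 ≈ 311.43

(294.5, 311.4)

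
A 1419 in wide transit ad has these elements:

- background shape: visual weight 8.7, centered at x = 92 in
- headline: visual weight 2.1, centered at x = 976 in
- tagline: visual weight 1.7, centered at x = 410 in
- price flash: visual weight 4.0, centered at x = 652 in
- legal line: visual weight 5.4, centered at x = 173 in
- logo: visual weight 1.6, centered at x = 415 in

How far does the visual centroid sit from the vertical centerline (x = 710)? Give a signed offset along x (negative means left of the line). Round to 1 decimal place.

Σw = 8.7 + 2.1 + 1.7 + 4.0 + 5.4 + 1.6 = 23.5.
Σw·x = 7753.2; x̄ = 7753.2/23.5 ≈ 329.92.
Against x = 710, that's 329.92 − 710 = -380.08.

≈ -380.1 in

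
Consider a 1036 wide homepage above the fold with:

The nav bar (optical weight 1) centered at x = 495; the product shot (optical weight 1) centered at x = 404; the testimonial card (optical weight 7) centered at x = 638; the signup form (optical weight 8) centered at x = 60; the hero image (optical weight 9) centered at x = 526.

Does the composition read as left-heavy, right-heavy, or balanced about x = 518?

left-heavy

Weights sum to 1 + 1 + 7 + 8 + 9 = 26.
x: (1·495 + 1·404 + 7·638 + 8·60 + 9·526) / 26 = 10579 / 26 ≈ 406.88
Since 406.9 is left of 518, the composition reads left-heavy.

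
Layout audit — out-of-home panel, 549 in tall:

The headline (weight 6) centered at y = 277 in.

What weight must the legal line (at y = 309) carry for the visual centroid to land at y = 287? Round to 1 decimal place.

w ≈ 2.7

The single fixed element contributes weight 6, moment 6·277 = 1662.
Set Σw·y/Σw = 287: (1662 + 309w) = 287·(6 + w).
Solving: w = (287·6 − 1662) / (309 − 287) = 60 / 22 ≈ 2.73.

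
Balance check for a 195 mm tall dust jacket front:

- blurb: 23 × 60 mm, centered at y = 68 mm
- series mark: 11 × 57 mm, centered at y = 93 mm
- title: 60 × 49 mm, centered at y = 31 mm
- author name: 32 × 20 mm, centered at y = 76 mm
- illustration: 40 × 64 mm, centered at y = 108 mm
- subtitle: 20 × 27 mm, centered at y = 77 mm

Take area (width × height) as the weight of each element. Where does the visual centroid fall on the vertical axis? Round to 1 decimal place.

Areas → weights: blurb 23·60 = 1380, series mark 11·57 = 627, title 60·49 = 2940, author name 32·20 = 640, illustration 40·64 = 2560, subtitle 20·27 = 540; Σw = 8687.
y: moment 609991 / weight 8687 ≈ 70.22

y ≈ 70.2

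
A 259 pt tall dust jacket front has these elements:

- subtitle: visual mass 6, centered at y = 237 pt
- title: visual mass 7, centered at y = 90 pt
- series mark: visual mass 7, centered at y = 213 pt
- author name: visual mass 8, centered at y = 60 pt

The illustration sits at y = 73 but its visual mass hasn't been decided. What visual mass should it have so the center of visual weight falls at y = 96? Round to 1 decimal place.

Existing Σw = 28 (6 + 7 + 7 + 8); existing moment 6·237 + 7·90 + 7·213 + 8·60 = 4023.
Balance at y = 96 requires (4023 + w·73) / (28 + w) = 96.
So w = (96·28 − 4023)/(73 − 96) = -1335/-23 ≈ 58.04.

w ≈ 58.0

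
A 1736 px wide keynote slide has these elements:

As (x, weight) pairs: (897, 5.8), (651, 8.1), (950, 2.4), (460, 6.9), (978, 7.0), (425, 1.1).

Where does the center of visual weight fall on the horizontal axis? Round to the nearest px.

Weights sum to 5.8 + 8.1 + 2.4 + 6.9 + 7.0 + 1.1 = 31.3.
x-moment: 5.8·897 + 8.1·651 + 2.4·950 + 6.9·460 + 7.0·978 + 1.1·425 = 23243.2; centroid 23243.2/31.3 ≈ 742.59.

x ≈ 743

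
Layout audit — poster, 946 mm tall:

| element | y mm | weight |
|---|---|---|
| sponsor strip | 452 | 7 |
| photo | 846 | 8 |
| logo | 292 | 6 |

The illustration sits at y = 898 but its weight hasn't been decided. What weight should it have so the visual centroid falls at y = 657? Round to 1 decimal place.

Existing Σw = 21 (7 + 8 + 6); existing moment 7·452 + 8·846 + 6·292 = 11684.
Set Σw·y/Σw = 657: (11684 + 898w) = 657·(21 + w).
Rearranging, w·(898 − 657) = 657·21 − 11684 = 2113, so w ≈ 2113/241 = 8.77.

w ≈ 8.8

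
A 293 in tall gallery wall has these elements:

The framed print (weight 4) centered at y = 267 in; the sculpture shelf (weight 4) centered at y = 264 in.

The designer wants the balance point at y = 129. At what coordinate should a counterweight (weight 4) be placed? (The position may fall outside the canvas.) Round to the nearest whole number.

New total weight: (4 + 4) + 4 = 12.
Along y: (2124 + 4·y) / 12 = 129 (existing moment 4·267 + 4·264 = 2124) ⇒ y = (1548 − 2124) / 4 ≈ -144.00.

y ≈ -144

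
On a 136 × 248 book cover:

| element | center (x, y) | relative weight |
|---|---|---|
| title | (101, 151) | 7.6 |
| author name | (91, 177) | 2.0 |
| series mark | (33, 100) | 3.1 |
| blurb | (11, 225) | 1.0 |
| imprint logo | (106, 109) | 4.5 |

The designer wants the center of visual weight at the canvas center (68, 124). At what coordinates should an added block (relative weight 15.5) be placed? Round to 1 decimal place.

New total weight: (7.6 + 2.0 + 3.1 + 1.0 + 4.5) + 15.5 = 33.7.
x: need Σw·x = 33.7·68 = 2291.6. Existing = 7.6·101 + 2.0·91 + 3.1·33 + 1.0·11 + 4.5·106 = 1539.9. Remainder 751.7 / 15.5 ≈ 48.50.
y: need Σw·y = 33.7·124 = 4178.8. Existing = 7.6·151 + 2.0·177 + 3.1·100 + 1.0·225 + 4.5·109 = 2527.1. Remainder 1651.7 / 15.5 ≈ 106.56.

(48.5, 106.6)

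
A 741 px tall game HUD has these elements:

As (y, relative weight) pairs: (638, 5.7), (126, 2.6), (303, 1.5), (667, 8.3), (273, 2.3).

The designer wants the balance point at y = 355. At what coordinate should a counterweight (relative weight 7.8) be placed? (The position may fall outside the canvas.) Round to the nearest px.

After adding the counterweight, total weight = 5.7 + 2.6 + 1.5 + 8.3 + 2.3 + 7.8 = 28.2.
Along y: (10582.7 + 7.8·y) / 28.2 = 355 (existing moment 5.7·638 + 2.6·126 + 1.5·303 + 8.3·667 + 2.3·273 = 10582.7) ⇒ y = (10011.0 − 10582.7) / 7.8 ≈ -73.29.

y ≈ -73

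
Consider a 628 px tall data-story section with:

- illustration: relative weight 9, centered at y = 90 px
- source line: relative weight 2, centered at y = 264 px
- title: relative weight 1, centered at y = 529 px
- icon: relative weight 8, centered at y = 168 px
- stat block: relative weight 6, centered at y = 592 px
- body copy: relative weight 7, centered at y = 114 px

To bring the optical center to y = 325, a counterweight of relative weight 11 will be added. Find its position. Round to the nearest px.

New total weight: (9 + 2 + 1 + 8 + 6 + 7) + 11 = 44.
y: target moment 44×325 = 14300; current 9·90 + 2·264 + 1·529 + 8·168 + 6·592 + 7·114 = 7561; the counterweight supplies 6739, so y = 6739/11 ≈ 612.64.

y ≈ 613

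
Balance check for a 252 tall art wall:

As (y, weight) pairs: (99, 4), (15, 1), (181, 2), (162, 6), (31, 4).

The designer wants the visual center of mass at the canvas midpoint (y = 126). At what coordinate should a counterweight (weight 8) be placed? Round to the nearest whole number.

y ≈ 160

With the counterweight, Σw becomes 4 + 1 + 2 + 6 + 4 + 8 = 25.
y: target moment 25×126 = 3150; current 4·99 + 1·15 + 2·181 + 6·162 + 4·31 = 1869; the counterweight supplies 1281, so y = 1281/8 ≈ 160.12.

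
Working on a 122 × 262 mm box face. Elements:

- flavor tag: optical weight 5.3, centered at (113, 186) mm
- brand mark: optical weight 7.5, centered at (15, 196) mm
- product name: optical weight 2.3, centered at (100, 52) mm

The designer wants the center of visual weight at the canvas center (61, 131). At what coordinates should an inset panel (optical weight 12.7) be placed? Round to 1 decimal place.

(59.4, 84.0)

After adding the inset panel, total weight = 5.3 + 7.5 + 2.3 + 12.7 = 27.8.
x: need Σw·x = 27.8·61 = 1695.8. Existing = 5.3·113 + 7.5·15 + 2.3·100 = 941.4. Remainder 754.4 / 12.7 ≈ 59.40.
y: need Σw·y = 27.8·131 = 3641.8. Existing = 5.3·186 + 7.5·196 + 2.3·52 = 2575.4. Remainder 1066.4 / 12.7 ≈ 83.97.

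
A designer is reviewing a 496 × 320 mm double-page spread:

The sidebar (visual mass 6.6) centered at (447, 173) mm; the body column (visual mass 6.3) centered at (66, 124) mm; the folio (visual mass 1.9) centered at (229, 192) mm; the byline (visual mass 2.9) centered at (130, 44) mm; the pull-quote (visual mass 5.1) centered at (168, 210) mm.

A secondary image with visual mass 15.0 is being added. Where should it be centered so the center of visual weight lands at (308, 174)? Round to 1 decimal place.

(440.5, 206.1)

New total weight: (6.6 + 6.3 + 1.9 + 2.9 + 5.1) + 15.0 = 37.8.
Along x: (5034.9 + 15.0·x) / 37.8 = 308 (existing moment 6.6·447 + 6.3·66 + 1.9·229 + 2.9·130 + 5.1·168 = 5034.9) ⇒ x = (11642.4 − 5034.9) / 15.0 ≈ 440.50.
Along y: (3486.4 + 15.0·y) / 37.8 = 174 (existing moment 6.6·173 + 6.3·124 + 1.9·192 + 2.9·44 + 5.1·210 = 3486.4) ⇒ y = (6577.2 − 3486.4) / 15.0 ≈ 206.05.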